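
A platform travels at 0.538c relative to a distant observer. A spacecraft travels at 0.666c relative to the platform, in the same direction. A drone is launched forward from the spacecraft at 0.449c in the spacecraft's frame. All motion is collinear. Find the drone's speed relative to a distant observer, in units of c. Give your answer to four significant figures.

Compose velocities in two stages. Stage 1 (into S'): u₁ = (0.449+0.666)/(1+0.449×0.666) = 0.85833.
Stage 2 (into S): u = (0.85833+0.538)/(1+0.85833×0.538) = 0.95522, so the speed is 0.9552c.

0.9552c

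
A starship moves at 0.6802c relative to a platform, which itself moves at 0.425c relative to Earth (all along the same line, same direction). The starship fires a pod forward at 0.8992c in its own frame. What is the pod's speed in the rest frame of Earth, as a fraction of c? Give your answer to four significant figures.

First combine the pod and starship (S''→S'): u₁ = (0.8992 + 0.6802)/(1 + 0.8992×0.6802) = 1.5794/1.61163584 = 0.98.
Then combine with the platform (S'→S): u = (0.98 + 0.425)/(1 + 0.98×0.425) = 1.405/1.4165 = 0.99188.

0.9919c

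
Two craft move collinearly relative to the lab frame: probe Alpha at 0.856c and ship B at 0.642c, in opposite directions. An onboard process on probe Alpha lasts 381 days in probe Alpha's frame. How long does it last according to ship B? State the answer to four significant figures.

1489 days

Transform probe Alpha's velocity into ship B's frame: (0.856 + 0.642)/(1 + 0.856·0.642) = 1.498/1.549552, so the relative speed is 0.96673c.
At |u| = 0.96673c, γ = (1 − 0.934567)^(−1/2) = 3.9093.
Probe Alpha's interval is proper; time dilation gives Δt_B = γΔτ = 3.9093 × 381 days = 1489 days.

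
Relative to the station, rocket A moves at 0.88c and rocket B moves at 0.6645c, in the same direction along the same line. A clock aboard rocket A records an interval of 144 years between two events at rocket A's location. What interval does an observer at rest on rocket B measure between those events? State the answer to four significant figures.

168.5 years

The velocity of rocket A relative to rocket B is (0.88 − 0.6645)c / (1 − 0.88×0.6645) = 0.51898c; relative speed 0.51898c.
γ for this relative speed: γ = 1/√(1 − 0.26934) = 1.1699.
The clock on rocket A records proper time, so rocket B measures Δt = γΔτ = 1.1699 × 144 = 168.5 years.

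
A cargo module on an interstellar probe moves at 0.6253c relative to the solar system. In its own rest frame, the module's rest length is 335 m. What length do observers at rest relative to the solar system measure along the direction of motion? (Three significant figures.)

γ = 1/√(1 − β²) = 1/√(1 − 0.39100009) = 1/√0.60899991 = 1/0.780384 = 1.2814.
Along the direction of motion the measured length is L₀/γ = 335/1.2814 = 261 m.

261 m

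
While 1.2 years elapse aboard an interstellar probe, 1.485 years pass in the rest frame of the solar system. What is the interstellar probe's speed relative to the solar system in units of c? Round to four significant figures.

0.5891c

γ = Δt/Δτ = 1.485/1.2 = 1.2375.
β = √(1 − 1/γ²) = √(1 − 0.652995) = √0.347005 = 0.5891.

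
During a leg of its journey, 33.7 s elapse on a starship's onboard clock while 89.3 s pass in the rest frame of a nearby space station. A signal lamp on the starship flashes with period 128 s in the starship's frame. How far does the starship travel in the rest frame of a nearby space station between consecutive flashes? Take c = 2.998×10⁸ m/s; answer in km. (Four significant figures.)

The time-dilation ratio gives γ = 89.3/33.7 = 2.64985.
β = √(1 − 1/γ²) = 0.92606. Lab-frame period = γτ = 2.64985×128 s = 339.18 s. Distance = βc × γτ = 0.92606 × 2.998×10⁸ m/s × 339.18 s = 9.4167×10^10 m = 9.417×10^7 km.

9.417×10^7 km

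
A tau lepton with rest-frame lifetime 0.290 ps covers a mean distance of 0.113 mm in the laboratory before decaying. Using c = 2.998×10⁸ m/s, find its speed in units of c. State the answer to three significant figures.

0.793c

d = βγcτ ⇒ βγ = d/(cτ) = 1.130×10^-4 m / (8.6942×10^-5 m) = 1.2997.
β = (βγ)/√(1+(βγ)²) = 1.2997/√2.68922 = 0.793.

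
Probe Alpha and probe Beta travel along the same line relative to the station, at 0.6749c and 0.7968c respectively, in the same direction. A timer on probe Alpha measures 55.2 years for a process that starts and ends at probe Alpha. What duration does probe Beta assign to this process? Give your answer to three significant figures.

Transform probe Alpha's velocity into probe Beta's frame: (0.6749 − 0.7968)/(1 − 0.6749·0.7968) = −0.1219/0.46223968, so the relative speed is 0.26372c.
At |u| = 0.26372c, γ = (1 − 0.0695482)^(−1/2) = 1.0367.
The clock on probe Alpha records proper time, so probe Beta measures Δt = γΔτ = 1.0367 × 55.2 = 57.2 years.

57.2 years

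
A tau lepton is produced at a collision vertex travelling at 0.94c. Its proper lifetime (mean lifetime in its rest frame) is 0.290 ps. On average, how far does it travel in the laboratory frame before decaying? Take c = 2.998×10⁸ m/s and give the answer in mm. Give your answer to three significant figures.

0.240 mm

β² = 0.8836, so γ = 1/√0.1164 = 2.9311.
Lab-frame lifetime: Δt = γτ = 2.9311 × 0.290 ps = 0.85002 ps.
Distance: d = vΔt = 0.94 × 2.998×10⁸ m/s × 8.5002×10^-13 s = 2.40×10^-4 m = 0.240 mm.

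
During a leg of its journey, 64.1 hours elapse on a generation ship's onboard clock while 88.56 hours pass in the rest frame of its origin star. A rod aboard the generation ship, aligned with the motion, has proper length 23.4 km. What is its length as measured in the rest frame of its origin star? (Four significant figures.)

From Δt = γΔτ: γ = 88.56/64.1 = 1.38159.
The rod contracts by the same γ: 23.4 km / 1.38159 = 16.94 km.

16.94 km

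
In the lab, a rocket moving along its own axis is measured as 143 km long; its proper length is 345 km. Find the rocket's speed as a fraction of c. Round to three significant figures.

Length contraction gives γ = L₀/L = 345/143 = 2.4126.
β = √(1 − 1/γ²) = √0.828198 = 0.910.

0.910c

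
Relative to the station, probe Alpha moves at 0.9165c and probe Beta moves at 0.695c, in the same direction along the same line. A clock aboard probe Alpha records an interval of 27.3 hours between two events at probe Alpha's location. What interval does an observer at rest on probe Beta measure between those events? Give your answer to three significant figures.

34.5 hours

Transform probe Alpha's velocity into probe Beta's frame: (0.9165 − 0.695)/(1 − 0.9165·0.695) = 0.2215/0.3630325, so the relative speed is 0.61014c.
At |u| = 0.61014c, γ = (1 − 0.372271)^(−1/2) = 1.2622.
The clock on probe Alpha records proper time, so probe Beta measures Δt = γΔτ = 1.2622 × 27.3 = 34.5 hours.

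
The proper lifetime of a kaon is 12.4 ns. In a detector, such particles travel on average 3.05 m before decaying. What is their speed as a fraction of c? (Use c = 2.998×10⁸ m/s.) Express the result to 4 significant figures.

d = βγcτ ⇒ βγ = d/(cτ) = 3.050 m / (3.71752 m) = 0.82044.
β = (βγ)/√(1+(βγ)²) = 0.82044/√1.673122 = 0.6343.

0.6343c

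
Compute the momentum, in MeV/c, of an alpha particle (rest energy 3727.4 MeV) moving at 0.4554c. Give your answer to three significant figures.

β² = 0.20738916, so γ = 1/√0.79261084 = 1.1232.
Momentum: p = γβ·mc = 1.1232 × 0.4554 × 3727.4 MeV/c = 1910 MeV/c.

1910 MeV/c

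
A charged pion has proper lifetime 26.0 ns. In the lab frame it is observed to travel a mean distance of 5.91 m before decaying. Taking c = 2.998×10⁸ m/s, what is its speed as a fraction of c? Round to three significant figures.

0.604c

Let x = d/(cτ) = 5.910 m / (2.998×10⁸ m/s × 2.600×10^-8 s) = 0.7582. Since d = βγcτ, x = βγ = β/√(1−β²).
Solving: β² = x²/(1+x²) = 0.574867/1.574867 = 0.365026, so β = 0.604.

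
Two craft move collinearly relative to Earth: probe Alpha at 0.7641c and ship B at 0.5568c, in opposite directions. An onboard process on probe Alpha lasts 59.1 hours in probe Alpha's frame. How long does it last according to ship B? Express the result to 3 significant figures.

Transform probe Alpha's velocity into ship B's frame: (0.7641 + 0.5568)/(1 + 0.7641·0.5568) = 1.3209/1.42545088, so the relative speed is 0.92665c.
At |u| = 0.92665c, γ = (1 − 0.85868)^(−1/2) = 2.6601.
The clock on probe Alpha records proper time, so ship B measures Δt = γΔτ = 2.6601 × 59.1 = 157 hours.

157 hours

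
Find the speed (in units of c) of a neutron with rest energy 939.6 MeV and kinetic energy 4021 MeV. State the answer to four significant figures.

0.9819c

γ = 1 + K/(mc²) = 1 + 4021/939.6 = 5.2795.
β = √(1 − 1/γ²) = √(1 − 0.0358769) = √0.9641231 = 0.9819.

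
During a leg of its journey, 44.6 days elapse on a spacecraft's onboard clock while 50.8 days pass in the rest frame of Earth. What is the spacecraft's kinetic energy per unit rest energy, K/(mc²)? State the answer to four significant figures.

The time-dilation ratio gives γ = 50.8/44.6 = 1.13901.
Since K = (γ−1)mc², K/(mc²) = 1.13901 − 1 = 0.1390.

0.1390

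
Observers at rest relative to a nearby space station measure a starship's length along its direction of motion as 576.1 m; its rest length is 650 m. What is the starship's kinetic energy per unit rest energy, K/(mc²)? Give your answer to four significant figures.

0.1283

Length contraction gives γ = L₀/L = 650/576.1 = 1.12828.
Since K = (γ−1)mc², K/(mc²) = 1.12828 − 1 = 0.1283.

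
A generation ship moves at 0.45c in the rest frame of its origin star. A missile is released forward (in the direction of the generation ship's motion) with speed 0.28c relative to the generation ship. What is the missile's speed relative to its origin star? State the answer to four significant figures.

0.6483c

Relativistic velocity addition: u = (u' + v)/(1 + u'v/c²), with u' = 0.28c and v = 0.45c.
Numerator: 0.28 + 0.45 = 0.73. Denominator: 1 + (0.28)(0.45) = 1.126.
u = 0.73/1.126 = 0.64831, so the speed is 0.6483c.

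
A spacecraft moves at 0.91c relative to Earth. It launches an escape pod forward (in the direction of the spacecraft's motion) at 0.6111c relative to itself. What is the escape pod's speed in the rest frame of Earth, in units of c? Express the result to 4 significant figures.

In units of c, u = (u' + v)/(1 + u'v) with u' = 0.6111 and v = 0.91.
Numerator: 0.6111 + 0.91 = 1.5211. Denominator: 1 + (0.6111)(0.91) = 1.556101.
u = 1.5211/1.556101 = 0.97751, so the speed is 0.9775c.

0.9775c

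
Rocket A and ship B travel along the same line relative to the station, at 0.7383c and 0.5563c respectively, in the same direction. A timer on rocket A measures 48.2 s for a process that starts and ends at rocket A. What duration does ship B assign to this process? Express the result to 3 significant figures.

Speed of rocket A in ship B's frame: u = (v_A − v_B)/(1 − v_A v_B/c²) = (0.7383 − 0.5563)/(1 − 0.7383×0.5563) = 0.182/0.58928371 = 0.30885; |u| = 0.30885c.
At |u| = 0.30885c, γ = (1 − 0.0953883)^(−1/2) = 1.0514.
Rocket A's interval is proper; time dilation gives Δt_B = γΔτ = 1.0514 × 48.2 s = 50.7 s.

50.7 s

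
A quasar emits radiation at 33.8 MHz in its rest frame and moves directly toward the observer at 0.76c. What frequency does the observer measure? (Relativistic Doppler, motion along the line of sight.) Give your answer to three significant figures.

91.5 MHz

Relativistic Doppler (source moving toward): f_obs = f_src · √((1+β)/(1−β)).
With β = 0.76: factor = √(1.76/0.24) = 2.708.
f_obs = 33.8 × 2.708 = 91.5 MHz.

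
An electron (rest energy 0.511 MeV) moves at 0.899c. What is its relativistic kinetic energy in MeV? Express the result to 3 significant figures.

0.656 MeV

With β = 0.899, γ = 1/√(1 − 0.899²) = 1/√0.191799 = 2.2834.
Kinetic energy: K = (γ − 1)mc² = (2.2834 − 1) × 0.511 MeV = 1.2834 × 0.511 = 0.656 MeV.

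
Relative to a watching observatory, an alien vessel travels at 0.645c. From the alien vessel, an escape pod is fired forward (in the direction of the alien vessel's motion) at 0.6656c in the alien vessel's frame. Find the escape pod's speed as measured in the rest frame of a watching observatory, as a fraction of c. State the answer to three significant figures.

0.917c

In units of c, u = (u' + v)/(1 + u'v) with u' = 0.6656 and v = 0.645.
Numerator: 0.6656 + 0.645 = 1.3106. Denominator: 1 + (0.6656)(0.645) = 1.429312.
u = 1.3106/1.429312 = 0.91694, so the speed is 0.917c.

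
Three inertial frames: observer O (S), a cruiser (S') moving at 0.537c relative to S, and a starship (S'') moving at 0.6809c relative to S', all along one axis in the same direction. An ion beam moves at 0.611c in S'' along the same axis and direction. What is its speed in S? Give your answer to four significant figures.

0.9728c

Apply u = (u'+v)/(1+u'v) twice. Ion beam in the cruiser frame: (0.611+0.6809)/(1+0.611·0.6809) = 1.2919/1.4160299 = 0.91234c.
That velocity, transformed to the rest frame of observer O: (0.91234+0.537)/(1+0.91234·0.537) = 1.44934/1.48992658 = 0.97276c.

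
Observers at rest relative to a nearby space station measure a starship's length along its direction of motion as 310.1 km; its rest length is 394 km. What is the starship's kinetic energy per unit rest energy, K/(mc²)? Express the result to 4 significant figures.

γ = L₀/L = 394/310.1 = 1.27056.
K/(mc²) = γ − 1 = 1.27056 − 1 = 0.2706.

0.2706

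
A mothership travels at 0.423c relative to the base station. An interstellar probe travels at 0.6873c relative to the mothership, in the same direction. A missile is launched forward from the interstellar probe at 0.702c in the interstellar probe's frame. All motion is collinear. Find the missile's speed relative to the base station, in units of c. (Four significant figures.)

Compose velocities in two stages. Stage 1 (into S'): u₁ = (0.702+0.6873)/(1+0.702×0.6873) = 0.93714.
Stage 2 (into S): u = (0.93714+0.423)/(1+0.93714×0.423) = 0.97403, so the speed is 0.9740c.

0.9740c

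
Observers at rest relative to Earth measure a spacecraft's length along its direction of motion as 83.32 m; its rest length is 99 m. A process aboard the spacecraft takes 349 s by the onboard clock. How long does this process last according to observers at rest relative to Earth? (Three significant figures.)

415 s

γ = L₀/L = 99/83.32 = 1.18819.
Δt = γΔτ = 1.18819 × 349 = 415 s.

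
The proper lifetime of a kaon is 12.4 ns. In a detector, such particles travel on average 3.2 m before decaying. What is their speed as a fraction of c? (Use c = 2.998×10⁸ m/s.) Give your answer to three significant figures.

0.652c

Lab distance = (lab lifetime)·v = γτ·βc, so βγ = d/(cτ) = 3.200/(2.998×10⁸ × 1.240×10^-8) = 0.86079.
With βγ = 0.86079: γ² = 1 + (βγ)² = 1.740959, and β = (βγ)/γ = 0.86079/1.31945 = 0.652.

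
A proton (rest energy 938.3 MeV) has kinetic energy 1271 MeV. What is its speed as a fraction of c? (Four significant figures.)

0.9053c

K = (γ−1)mc², so γ = 1 + 1271/938.3 = 2.3546.
Then v/c = √(1 − γ⁻²) = √(1 − 0.180371) = √0.819629 = 0.9053.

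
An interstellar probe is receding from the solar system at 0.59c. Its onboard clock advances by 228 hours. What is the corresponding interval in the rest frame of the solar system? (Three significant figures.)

282 hours

Lorentz factor: γ = (1 − 0.3481)^(−1/2) = 1.2385.
Time dilation: Δt = γ·Δτ = 1.2385 × 228 = 282 hours.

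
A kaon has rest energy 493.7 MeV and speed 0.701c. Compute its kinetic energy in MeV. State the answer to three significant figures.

With β = 0.701, γ = 1/√(1 − 0.701²) = 1/√0.508599 = 1.40221.
Kinetic energy: K = (γ − 1)mc² = (1.40221 − 1) × 493.7 MeV = 0.40221 × 493.7 = 199 MeV.

199 MeV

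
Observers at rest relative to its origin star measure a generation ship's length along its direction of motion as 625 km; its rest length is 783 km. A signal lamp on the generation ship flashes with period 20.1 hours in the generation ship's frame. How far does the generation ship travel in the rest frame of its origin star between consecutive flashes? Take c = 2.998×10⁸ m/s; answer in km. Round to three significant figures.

γ = L₀/L = 783/625 = 1.2528.
β = √(1 − 1/γ²) = 0.60238. Lab-frame period = γτ = 1.2528×20.1 hours = 25.181 hours. Distance = βc × γτ = 0.60238 × 2.998×10⁸ m/s × 90651.6 s = 1.6371×10^13 m = 1.64×10^10 km.

1.64×10^10 km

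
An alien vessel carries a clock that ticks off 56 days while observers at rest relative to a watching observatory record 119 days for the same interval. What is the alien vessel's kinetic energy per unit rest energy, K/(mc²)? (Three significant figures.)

From Δt = γΔτ: γ = 119/56 = 2.125.
Since K = (γ−1)mc², K/(mc²) = 2.125 − 1 = 1.12.

1.12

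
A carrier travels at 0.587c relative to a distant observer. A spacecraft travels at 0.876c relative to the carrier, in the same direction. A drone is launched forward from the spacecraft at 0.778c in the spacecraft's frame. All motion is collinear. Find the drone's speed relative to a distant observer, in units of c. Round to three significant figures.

Apply u = (u'+v)/(1+u'v) twice. Drone in the carrier frame: (0.778+0.876)/(1+0.778·0.876) = 1.654/1.681528 = 0.98363c.
That velocity, transformed to the rest frame of a distant observer: (0.98363+0.587)/(1+0.98363·0.587) = 1.57063/1.57739081 = 0.99571c.

0.996c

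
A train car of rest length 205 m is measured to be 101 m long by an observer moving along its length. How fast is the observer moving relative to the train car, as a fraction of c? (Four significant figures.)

0.8702c

Length contraction gives γ = L₀/L = 205/101 = 2.0297.
β = √(1 − 1/γ²) = √0.757263 = 0.8702.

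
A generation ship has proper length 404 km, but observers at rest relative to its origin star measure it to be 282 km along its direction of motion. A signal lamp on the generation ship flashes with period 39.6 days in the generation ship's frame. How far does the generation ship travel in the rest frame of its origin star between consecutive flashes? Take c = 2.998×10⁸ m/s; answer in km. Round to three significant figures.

γ = L₀/L = 404/282 = 1.43262.
β = √(1 − 1/γ²) = 0.71608. Lab-frame period = γτ = 1.43262×39.6 days = 56.732 days. Distance = βc × γτ = 0.71608 × 2.998×10⁸ m/s × 4901644.8 s = 1.0523×10^15 m = 1.05×10^12 km.

1.05×10^12 km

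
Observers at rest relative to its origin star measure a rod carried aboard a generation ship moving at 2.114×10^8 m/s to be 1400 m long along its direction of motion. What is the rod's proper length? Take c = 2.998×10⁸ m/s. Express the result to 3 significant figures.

β = v/c = (2.114×10^8 m/s)/(2.998×10⁸ m/s) = 0.705137.
γ = 1/√(1 − β²) = 1/√(1 − 0.4972182) = 1/√0.5027818 = 1/0.709071 = 1.4103.
Proper length: L₀ = γ·L = 1.4103 × 1400 = 1970 m.

1970 m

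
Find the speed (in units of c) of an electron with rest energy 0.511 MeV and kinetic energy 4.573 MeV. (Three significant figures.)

γ = 1 + K/(mc²) = 1 + 4.573/0.511 = 9.9491.
β = √(1 − 1/γ²) = √(1 − 0.0101026) = √0.9898974 = 0.995.

0.995c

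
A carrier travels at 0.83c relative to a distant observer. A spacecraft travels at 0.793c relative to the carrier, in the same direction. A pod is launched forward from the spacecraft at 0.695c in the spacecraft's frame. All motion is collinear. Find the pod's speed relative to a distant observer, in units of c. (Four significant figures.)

0.9961c

First combine the pod and spacecraft (S''→S'): u₁ = (0.695 + 0.793)/(1 + 0.695×0.793) = 1.488/1.551135 = 0.9593.
Then combine with the carrier (S'→S): u = (0.9593 + 0.83)/(1 + 0.9593×0.83) = 1.7893/1.796219 = 0.99615.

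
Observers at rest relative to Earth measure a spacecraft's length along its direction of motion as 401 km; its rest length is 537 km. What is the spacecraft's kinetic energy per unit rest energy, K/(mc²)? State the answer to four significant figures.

0.3392

From L = L₀/γ: γ = 537/401 = 1.33915.
K/(mc²) = γ − 1 = 1.33915 − 1 = 0.3392.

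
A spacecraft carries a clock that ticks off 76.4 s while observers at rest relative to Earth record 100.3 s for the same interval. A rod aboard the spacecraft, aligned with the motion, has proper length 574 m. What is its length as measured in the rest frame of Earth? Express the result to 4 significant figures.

437.2 m

The time-dilation ratio gives γ = 100.3/76.4 = 1.31283.
The rod contracts by the same γ: 574 m / 1.31283 = 437.2 m.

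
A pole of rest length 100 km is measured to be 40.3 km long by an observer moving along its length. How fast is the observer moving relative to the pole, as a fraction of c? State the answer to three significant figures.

0.915c

Length contraction gives γ = L₀/L = 100/40.3 = 2.4814.
β = √(1 − 1/γ²) = √0.837592 = 0.915.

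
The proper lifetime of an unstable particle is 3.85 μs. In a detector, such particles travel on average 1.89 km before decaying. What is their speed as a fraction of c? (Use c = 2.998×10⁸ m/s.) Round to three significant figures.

Let x = d/(cτ) = 1890 m / (2.998×10⁸ m/s × 3.850×10^-6 s) = 1.6375. Since d = βγcτ, x = βγ = β/√(1−β²).
Solving: β² = x²/(1+x²) = 2.68141/3.68141 = 0.728365, so β = 0.853.

0.853c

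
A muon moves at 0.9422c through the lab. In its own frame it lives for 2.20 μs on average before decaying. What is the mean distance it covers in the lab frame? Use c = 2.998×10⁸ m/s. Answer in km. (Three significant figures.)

1.85 km

With β = 0.9422, γ = 1/√(1 − 0.9422²) = 1/√0.11225916 = 2.9846.
Lab-frame lifetime: Δt = γτ = 2.9846 × 2.20 μs = 6.5661 μs.
Distance: d = vΔt = 0.9422 × 2.998×10⁸ m/s × 6.5661×10^-6 s = 1850 m = 1.85 km.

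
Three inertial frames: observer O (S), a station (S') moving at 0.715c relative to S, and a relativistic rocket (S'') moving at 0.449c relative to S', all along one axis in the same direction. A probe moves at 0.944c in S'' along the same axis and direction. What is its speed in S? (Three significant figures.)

Apply u = (u'+v)/(1+u'v) twice. Probe in the station frame: (0.944+0.449)/(1+0.944·0.449) = 1.393/1.423856 = 0.97833c.
That velocity, transformed to the rest frame of observer O: (0.97833+0.715)/(1+0.97833·0.715) = 1.69333/1.69950595 = 0.99637c.

0.996c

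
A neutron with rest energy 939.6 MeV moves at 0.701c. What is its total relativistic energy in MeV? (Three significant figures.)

γ = 1/√(1 − β²) = 1/√(1 − 0.491401) = 1/√0.508599 = 1/0.713161 = 1.4022.
Total energy: E = γmc² = 1.4022 × 939.6 MeV = 1320 MeV.

1320 MeV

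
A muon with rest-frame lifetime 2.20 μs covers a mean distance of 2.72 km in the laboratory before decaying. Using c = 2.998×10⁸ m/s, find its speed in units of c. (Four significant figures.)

Lab distance = (lab lifetime)·v = γτ·βc, so βγ = d/(cτ) = 2720/(2.998×10⁸ × 2.200×10^-6) = 4.124.
With βγ = 4.124: γ² = 1 + (βγ)² = 18.0074, and β = (βγ)/γ = 4.124/4.24351 = 0.9718.

0.9718c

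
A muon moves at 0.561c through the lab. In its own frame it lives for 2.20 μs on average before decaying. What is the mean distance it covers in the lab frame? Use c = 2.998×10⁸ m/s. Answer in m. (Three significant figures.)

447 m

With β = 0.561, γ = 1/√(1 − 0.561²) = 1/√0.685279 = 1.208.
Lab-frame lifetime: Δt = γτ = 1.208 × 2.20 μs = 2.6576 μs.
Distance: d = vΔt = 0.561 × 2.998×10⁸ m/s × 2.6576×10^-6 s = 447 m.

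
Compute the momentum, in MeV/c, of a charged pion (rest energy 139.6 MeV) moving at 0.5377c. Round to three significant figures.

89.0 MeV/c

Lorentz factor: γ = (1 − 0.28912129)^(−1/2) = 1.186.
Momentum: p = γβ·mc = 1.186 × 0.5377 × 139.6 MeV/c = 89.0 MeV/c.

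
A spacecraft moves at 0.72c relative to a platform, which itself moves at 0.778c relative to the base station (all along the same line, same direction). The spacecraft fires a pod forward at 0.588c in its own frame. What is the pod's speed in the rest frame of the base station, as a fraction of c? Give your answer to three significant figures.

0.990c

First combine the pod and spacecraft (S''→S'): u₁ = (0.588 + 0.72)/(1 + 0.588×0.72) = 1.308/1.42336 = 0.91895.
Then combine with the platform (S'→S): u = (0.91895 + 0.778)/(1 + 0.91895×0.778) = 1.69695/1.7149431 = 0.98951.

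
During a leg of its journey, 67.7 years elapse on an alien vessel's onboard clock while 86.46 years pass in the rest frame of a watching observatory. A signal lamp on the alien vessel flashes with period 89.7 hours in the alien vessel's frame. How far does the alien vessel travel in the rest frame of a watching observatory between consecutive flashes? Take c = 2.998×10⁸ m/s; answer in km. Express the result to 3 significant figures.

γ = Δt/Δτ = 86.46/67.7 = 1.2771.
β = √(1 − 1/γ²) = 0.62199. Lab-frame period = γτ = 1.2771×89.7 hours = 114.56 hours. Distance = βc × γτ = 0.62199 × 2.998×10⁸ m/s × 412416 s = 7.6904×10^13 m = 7.69×10^10 km.

7.69×10^10 km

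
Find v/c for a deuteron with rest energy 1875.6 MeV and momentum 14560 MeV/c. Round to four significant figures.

pc/(mc²) = 14560/1875.6 = 7.7628 = βγ = β/√(1−β²).
So β² = x²/(1 + x²) with x = 7.7628: x² = 60.2611, β² = 60.2611/61.2611 = 0.983676, β = 0.9918.

0.9918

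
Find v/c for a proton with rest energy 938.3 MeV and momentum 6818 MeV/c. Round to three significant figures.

0.991

pc/(mc²) = 6818/938.3 = 7.2663 = βγ = β/√(1−β²).
So β² = x²/(1 + x²) with x = 7.2663: x² = 52.7991, β² = 52.7991/53.7991 = 0.981412, β = 0.991.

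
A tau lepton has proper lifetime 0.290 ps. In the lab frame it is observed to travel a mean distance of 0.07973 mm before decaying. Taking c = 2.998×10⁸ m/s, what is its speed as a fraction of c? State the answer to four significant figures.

0.6759c

Lab distance = (lab lifetime)·v = γτ·βc, so βγ = d/(cτ) = 7.973×10^-5/(2.998×10⁸ × 2.900×10^-13) = 0.91705.
With βγ = 0.91705: γ² = 1 + (βγ)² = 1.840981, and β = (βγ)/γ = 0.91705/1.35683 = 0.6759.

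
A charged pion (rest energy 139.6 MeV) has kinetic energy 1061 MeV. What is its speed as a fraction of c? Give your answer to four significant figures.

K = (γ−1)mc², so γ = 1 + 1061/139.6 = 8.6003.
Then v/c = √(1 − γ⁻²) = √(1 − 0.0135199) = √0.9864801 = 0.9932.

0.9932c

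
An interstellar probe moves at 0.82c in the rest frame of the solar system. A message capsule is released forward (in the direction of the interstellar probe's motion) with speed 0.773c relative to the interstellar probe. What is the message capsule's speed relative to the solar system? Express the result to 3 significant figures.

Relativistic velocity addition: u = (u' + v)/(1 + u'v/c²), with u' = 0.773c and v = 0.82c.
Numerator: 0.773 + 0.82 = 1.593. Denominator: 1 + (0.773)(0.82) = 1.63386.
u = 1.593/1.63386 = 0.97499, so the speed is 0.975c.

0.975c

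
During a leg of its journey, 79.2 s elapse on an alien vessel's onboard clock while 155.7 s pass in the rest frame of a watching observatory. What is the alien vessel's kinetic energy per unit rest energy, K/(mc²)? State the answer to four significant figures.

0.9659

γ = Δt/Δτ = 155.7/79.2 = 1.96591.
K/(mc²) = γ − 1 = 1.96591 − 1 = 0.9659.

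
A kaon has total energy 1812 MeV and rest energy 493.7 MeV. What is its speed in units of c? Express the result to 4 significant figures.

0.9622c

γ = E/(mc²) = 1812/493.7 = 3.6702.
β = √(1 − 1/γ²) = √(1 − 0.074237) = √0.925763 = 0.9622.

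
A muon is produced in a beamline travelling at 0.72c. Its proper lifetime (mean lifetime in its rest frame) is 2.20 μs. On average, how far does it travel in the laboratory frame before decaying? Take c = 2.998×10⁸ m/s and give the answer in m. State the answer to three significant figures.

With β = 0.72, γ = 1/√(1 − 0.72²) = 1/√0.4816 = 1.441.
Lab-frame lifetime: Δt = γτ = 1.441 × 2.20 μs = 3.1702 μs.
Distance: d = vΔt = 0.72 × 2.998×10⁸ m/s × 3.1702×10^-6 s = 684 m.

684 m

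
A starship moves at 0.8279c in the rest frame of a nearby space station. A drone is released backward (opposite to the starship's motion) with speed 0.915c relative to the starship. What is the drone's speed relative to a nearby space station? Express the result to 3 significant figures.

Relativistic velocity addition: u = (u' + v)/(1 + u'v/c²), with u' = −0.915c and v = 0.8279c.
Numerator: −0.915 + 0.8279 = −0.0871. Denominator: 1 + (−0.915)(0.8279) = 0.2424715.
u = −0.0871/0.2424715 = −0.35922, so the speed is 0.359c.

0.359c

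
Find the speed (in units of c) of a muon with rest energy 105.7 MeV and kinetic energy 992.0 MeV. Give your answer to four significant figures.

0.9954c

γ = 1 + K/(mc²) = 1 + 992.0/105.7 = 10.385.
β = √(1 − 1/γ²) = √(1 − 0.00927229) = √0.99072771 = 0.9954.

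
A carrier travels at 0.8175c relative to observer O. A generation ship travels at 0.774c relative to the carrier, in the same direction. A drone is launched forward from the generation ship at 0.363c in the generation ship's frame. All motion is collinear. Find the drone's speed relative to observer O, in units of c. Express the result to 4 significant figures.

Compose velocities in two stages. Stage 1 (into S'): u₁ = (0.363+0.774)/(1+0.363×0.774) = 0.88761.
Stage 2 (into S): u = (0.88761+0.8175)/(1+0.88761×0.8175) = 0.98811, so the speed is 0.9881c.

0.9881c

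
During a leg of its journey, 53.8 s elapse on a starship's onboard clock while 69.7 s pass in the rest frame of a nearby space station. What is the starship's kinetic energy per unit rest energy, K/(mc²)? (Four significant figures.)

0.2955

From Δt = γΔτ: γ = 69.7/53.8 = 1.29554.
Since K = (γ−1)mc², K/(mc²) = 1.29554 − 1 = 0.2955.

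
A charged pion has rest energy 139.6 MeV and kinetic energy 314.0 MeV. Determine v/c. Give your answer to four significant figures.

0.9515

K = (γ−1)mc², so γ = 1 + 314.0/139.6 = 3.2493.
Then v/c = √(1 − γ⁻²) = √(1 − 0.0947154) = √0.9052846 = 0.9515.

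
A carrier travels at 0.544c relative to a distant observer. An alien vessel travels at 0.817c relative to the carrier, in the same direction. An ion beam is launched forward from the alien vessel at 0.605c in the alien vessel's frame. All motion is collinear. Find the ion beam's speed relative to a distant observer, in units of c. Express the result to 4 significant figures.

First combine the ion beam and alien vessel (S''→S'): u₁ = (0.605 + 0.817)/(1 + 0.605×0.817) = 1.422/1.494285 = 0.95163.
Then combine with the carrier (S'→S): u = (0.95163 + 0.544)/(1 + 0.95163×0.544) = 1.49563/1.51768672 = 0.98547.

0.9855c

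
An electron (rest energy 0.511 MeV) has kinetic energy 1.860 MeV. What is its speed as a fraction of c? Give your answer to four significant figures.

γ = 1 + K/(mc²) = 1 + 1.860/0.511 = 4.6399.
β = √(1 − 1/γ²) = √(1 − 0.0464497) = √0.9535503 = 0.9765.

0.9765c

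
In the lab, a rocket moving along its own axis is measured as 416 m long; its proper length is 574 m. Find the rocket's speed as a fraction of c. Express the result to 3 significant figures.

0.689c

Length contraction gives γ = L₀/L = 574/416 = 1.3798.
β = √(1 − 1/γ²) = √0.474748 = 0.689.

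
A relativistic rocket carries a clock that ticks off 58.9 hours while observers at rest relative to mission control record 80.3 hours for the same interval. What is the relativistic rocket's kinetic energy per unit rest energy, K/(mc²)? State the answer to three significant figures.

The time-dilation ratio gives γ = 80.3/58.9 = 1.36333.
Since K = (γ−1)mc², K/(mc²) = 1.36333 − 1 = 0.363.

0.363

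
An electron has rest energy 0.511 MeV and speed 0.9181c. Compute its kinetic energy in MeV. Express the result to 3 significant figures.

0.778 MeV

With β = 0.9181, γ = 1/√(1 − 0.9181²) = 1/√0.15709239 = 2.523.
Kinetic energy: K = (γ − 1)mc² = (2.523 − 1) × 0.511 MeV = 1.523 × 0.511 = 0.778 MeV.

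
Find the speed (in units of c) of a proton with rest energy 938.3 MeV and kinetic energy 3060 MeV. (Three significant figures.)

0.972c

γ = 1 + K/(mc²) = 1 + 3060/938.3 = 4.2612.
β = √(1 − 1/γ²) = √(1 − 0.0550727) = √0.9449273 = 0.972.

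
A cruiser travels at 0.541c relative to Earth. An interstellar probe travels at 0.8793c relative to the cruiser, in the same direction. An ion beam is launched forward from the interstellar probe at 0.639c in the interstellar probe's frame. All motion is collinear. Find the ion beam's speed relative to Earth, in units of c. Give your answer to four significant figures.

First combine the ion beam and interstellar probe (S''→S'): u₁ = (0.639 + 0.8793)/(1 + 0.639×0.8793) = 1.5183/1.5618727 = 0.9721.
Then combine with the cruiser (S'→S): u = (0.9721 + 0.541)/(1 + 0.9721×0.541) = 1.5131/1.5259061 = 0.99161.

0.9916c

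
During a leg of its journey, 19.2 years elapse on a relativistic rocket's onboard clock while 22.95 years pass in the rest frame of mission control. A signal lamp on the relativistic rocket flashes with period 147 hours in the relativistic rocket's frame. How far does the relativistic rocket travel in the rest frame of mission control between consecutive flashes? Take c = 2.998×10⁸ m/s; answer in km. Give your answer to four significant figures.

1.039×10^11 km

From Δt = γΔτ: γ = 22.95/19.2 = 1.19531.
β = √(1 − 1/γ²) = 0.54781. Lab-frame period = γτ = 1.19531×147 hours = 175.71 hours. Distance = βc × γτ = 0.54781 × 2.998×10⁸ m/s × 632556 s = 1.0389×10^14 m = 1.039×10^11 km.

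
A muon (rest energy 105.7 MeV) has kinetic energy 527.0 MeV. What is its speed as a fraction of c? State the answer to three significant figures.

0.986c

γ = 1 + K/(mc²) = 1 + 527.0/105.7 = 5.9858.
β = √(1 − 1/γ²) = √(1 − 0.0279097) = √0.9720903 = 0.986.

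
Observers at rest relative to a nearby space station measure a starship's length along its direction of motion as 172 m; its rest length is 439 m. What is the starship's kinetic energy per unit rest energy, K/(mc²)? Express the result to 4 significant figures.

1.552

From L = L₀/γ: γ = 439/172 = 2.55233.
Since K = (γ−1)mc², K/(mc²) = 2.55233 − 1 = 1.552.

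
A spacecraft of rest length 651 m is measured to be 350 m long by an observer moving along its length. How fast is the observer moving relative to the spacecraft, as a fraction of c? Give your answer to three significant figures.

Length contraction gives γ = L₀/L = 651/350 = 1.86.
β = √(1 − 1/γ²) = √0.710949 = 0.843.

0.843c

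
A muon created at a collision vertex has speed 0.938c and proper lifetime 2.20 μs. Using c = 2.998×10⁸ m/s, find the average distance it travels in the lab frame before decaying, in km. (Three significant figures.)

With β = 0.938, γ = 1/√(1 − 0.938²) = 1/√0.120156 = 2.8849.
Lab-frame lifetime: Δt = γτ = 2.8849 × 2.20 μs = 6.3468 μs.
Distance: d = vΔt = 0.938 × 2.998×10⁸ m/s × 6.3468×10^-6 s = 1780 m = 1.78 km.

1.78 km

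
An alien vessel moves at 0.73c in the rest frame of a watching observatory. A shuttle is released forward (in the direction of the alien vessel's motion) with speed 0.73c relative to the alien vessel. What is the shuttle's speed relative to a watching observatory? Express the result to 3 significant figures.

0.952c

In units of c, u = (u' + v)/(1 + u'v) with u' = 0.73 and v = 0.73.
Numerator: 0.73 + 0.73 = 1.46. Denominator: 1 + (0.73)(0.73) = 1.5329.
u = 1.46/1.5329 = 0.95244, so the speed is 0.952c.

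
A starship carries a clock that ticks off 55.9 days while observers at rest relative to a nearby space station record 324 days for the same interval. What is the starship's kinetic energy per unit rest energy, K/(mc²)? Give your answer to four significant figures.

From Δt = γΔτ: γ = 324/55.9 = 5.79606.
Since K = (γ−1)mc², K/(mc²) = 5.79606 − 1 = 4.796.

4.796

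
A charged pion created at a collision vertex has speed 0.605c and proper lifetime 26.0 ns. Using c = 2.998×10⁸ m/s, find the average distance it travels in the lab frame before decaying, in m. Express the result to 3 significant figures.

γ = 1/√(1 − β²) = 1/√(1 − 0.366025) = 1/√0.633975 = 1/0.796225 = 1.2559.
Lab-frame lifetime: Δt = γτ = 1.2559 × 26.0 ns = 32.653 ns.
Distance: d = vΔt = 0.605 × 2.998×10⁸ m/s × 3.2653×10^-8 s = 5.92 m.

5.92 m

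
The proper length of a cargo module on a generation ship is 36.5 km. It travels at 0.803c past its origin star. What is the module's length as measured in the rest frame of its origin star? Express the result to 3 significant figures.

21.8 km

γ = 1/√(1 − β²) = 1/√(1 − 0.644809) = 1/√0.355191 = 1/0.595979 = 1.6779.
Along the direction of motion the measured length is L₀/γ = 36.5/1.6779 = 21.8 km.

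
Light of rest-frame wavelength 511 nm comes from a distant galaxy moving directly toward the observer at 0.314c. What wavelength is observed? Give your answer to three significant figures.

Relativistic Doppler for wavelength: λ_obs = λ_src · √((1−β)/(1+β)).
With β = 0.314: factor = √(0.686/1.314) = 0.72254.
λ_obs = 511 × 0.72254 = 369 nm.

369 nm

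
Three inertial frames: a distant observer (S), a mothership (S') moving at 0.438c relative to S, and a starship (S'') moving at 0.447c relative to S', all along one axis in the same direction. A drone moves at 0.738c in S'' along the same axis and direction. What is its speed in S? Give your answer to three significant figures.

0.956c

Apply u = (u'+v)/(1+u'v) twice. Drone in the mothership frame: (0.738+0.447)/(1+0.738·0.447) = 1.185/1.329886 = 0.89105c.
That velocity, transformed to the rest frame of a distant observer: (0.89105+0.438)/(1+0.89105·0.438) = 1.32905/1.3902799 = 0.95596c.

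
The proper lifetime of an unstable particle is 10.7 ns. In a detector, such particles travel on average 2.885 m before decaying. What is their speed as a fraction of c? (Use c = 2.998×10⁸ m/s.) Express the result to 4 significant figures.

0.6687c

Lab distance = (lab lifetime)·v = γτ·βc, so βγ = d/(cτ) = 2.885/(2.998×10⁸ × 1.070×10^-8) = 0.89935.
With βγ = 0.89935: γ² = 1 + (βγ)² = 1.80883, and β = (βγ)/γ = 0.89935/1.34493 = 0.6687.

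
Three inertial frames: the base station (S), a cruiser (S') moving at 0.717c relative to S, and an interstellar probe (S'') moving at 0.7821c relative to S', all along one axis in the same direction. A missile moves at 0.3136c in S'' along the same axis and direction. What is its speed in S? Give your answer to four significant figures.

Apply u = (u'+v)/(1+u'v) twice. Missile in the cruiser frame: (0.3136+0.7821)/(1+0.3136·0.7821) = 1.0957/1.24526656 = 0.87989c.
That velocity, transformed to the rest frame of the base station: (0.87989+0.717)/(1+0.87989·0.717) = 1.59689/1.63088113 = 0.97916c.

0.9792c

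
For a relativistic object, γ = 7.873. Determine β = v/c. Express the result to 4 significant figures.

0.9919

β = √(1 − 1/γ²) = √(1 − 1/61.984129) = √0.983867 = 0.9919.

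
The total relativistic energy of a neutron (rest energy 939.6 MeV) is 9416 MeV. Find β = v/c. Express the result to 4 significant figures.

Total energy E = γmc² gives γ = 9416/939.6 = 10.021.
Hence β = √(1 − 1/γ²) = √(1 − 0.00995813) = √0.99004187 = 0.9950.

0.9950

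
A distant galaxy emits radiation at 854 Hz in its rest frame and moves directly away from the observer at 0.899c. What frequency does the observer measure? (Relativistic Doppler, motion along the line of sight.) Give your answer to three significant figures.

197 Hz

Relativistic Doppler (source moving away): f_obs = f_src · √((1−β)/(1+β)).
With β = 0.899: factor = √(0.101/1.899) = 0.23062.
f_obs = 854 × 0.23062 = 197 Hz.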